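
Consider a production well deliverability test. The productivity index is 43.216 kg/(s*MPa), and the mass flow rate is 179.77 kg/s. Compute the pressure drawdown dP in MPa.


dP = mdot * 1000 / PI
dP = 179.77 * 1000 / 43.216
dP = 4159.802 kPa
Convert: 4159.802 kPa * 0.001 = 4.1598 MPa
dP = 4.1598 MPa


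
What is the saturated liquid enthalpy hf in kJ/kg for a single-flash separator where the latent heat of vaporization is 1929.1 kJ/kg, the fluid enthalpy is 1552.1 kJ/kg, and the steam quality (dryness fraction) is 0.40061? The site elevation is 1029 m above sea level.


hf = h - x * hfg
hf = 1552.1 - 0.40061 * 1929.1
hf = 779.28 kJ/kg


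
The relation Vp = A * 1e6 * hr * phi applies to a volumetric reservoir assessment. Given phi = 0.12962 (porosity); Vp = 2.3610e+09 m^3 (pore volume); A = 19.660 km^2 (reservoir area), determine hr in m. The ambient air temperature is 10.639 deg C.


hr = Vp / (A * 1e6 * phi)
hr = 2.3610e+09 / (19.660 * 1e6 * 0.12962)
hr = 926.49 m


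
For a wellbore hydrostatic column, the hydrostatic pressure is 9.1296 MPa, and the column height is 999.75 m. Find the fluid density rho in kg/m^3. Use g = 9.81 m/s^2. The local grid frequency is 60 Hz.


rho = P * 1e6 / (g * h)
rho = 9.1296 * 1e6 / (9.81 * 999.75)
rho = 930.87 kg/m^3


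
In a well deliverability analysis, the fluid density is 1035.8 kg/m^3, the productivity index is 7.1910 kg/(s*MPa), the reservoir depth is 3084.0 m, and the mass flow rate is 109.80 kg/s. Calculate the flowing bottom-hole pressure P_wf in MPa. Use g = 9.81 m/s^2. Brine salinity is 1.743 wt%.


Step 1: P_i = rho*g*h/1e6 = 1035.8*9.81*3084.0/1e6 = 31.33713 MPa
Step 2: P_wf = P_i - mdot/PI = 31.33713 - 109.8/7.191 = 16.068 MPa
P_wf = 16.068 MPa


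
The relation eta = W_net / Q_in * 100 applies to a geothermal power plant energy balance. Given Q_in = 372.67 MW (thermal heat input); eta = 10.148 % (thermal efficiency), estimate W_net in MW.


W_net = eta / 100 * Q_in
W_net = 10.148 / 100 * 372.67
W_net = 37.819 MW


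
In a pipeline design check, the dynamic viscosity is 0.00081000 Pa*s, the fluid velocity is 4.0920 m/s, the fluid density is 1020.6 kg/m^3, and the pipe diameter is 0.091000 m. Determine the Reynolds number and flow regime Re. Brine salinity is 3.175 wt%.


Step 1: Re = rho*vel*D/mu = 1020.6*4.092*0.091/0.00081 = 4.6919e+05
Step 2: Re = 4.6919e+05 > 4000, so flow is turbulent.
Re = 4.6919e+05 (turbulent)


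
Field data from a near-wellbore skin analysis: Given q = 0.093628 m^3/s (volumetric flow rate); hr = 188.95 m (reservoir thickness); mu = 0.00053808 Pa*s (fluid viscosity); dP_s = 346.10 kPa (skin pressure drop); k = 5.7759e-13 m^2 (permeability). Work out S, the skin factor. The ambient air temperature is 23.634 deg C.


S = dP_s * 1000 * 2*pi*k*hr / (q*mu)
S = 346.10 * 1000 * 2*pi*5.7759e-13*188.95 / (0.093628*0.00053808)
S = 4.7108


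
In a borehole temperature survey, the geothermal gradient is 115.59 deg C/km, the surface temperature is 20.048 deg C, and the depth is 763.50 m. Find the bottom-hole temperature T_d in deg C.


T_d = T_surf + grad * d / 1000
T_d = 20.048 + 115.59 * 763.50 / 1000
T_d = 108.30 deg C


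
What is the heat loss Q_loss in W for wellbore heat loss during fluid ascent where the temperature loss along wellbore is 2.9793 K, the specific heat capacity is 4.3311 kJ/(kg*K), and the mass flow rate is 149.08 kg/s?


Q_loss = mdot * cp * dT
Q_loss = 149.08 * 4.3311 * 2.9793
Q_loss = 1923.676 kW
Convert: 1923.676 kW * 1000.0 = 1.9237e+06 W
Q_loss = 1.9237e+06 W


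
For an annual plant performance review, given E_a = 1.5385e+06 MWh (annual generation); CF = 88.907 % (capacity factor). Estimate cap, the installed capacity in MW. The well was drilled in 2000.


cap = E_a / (CF/100 * 8760)
cap = 1.5385e+06 / (88.907/100 * 8760)
cap = 197.54 MW


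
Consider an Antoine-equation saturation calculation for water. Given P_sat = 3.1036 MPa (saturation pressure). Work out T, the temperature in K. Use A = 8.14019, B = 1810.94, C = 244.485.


T = B / (A - log10(P_sat * 760 / 0.101325)) - C
T = 1810.94 / (8.14019 - log10(3.1036 * 760 / 0.101325)) - 244.485
T = 235.4596 deg C
Convert to K: 235.4596 + 273.15 = 508.61 K
T = 508.61 K


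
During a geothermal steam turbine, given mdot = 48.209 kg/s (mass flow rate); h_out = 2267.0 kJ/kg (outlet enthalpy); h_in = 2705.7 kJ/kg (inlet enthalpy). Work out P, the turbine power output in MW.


P = mdot * (h_in - h_out) / 1000
P = 48.209 * (2705.7 - 2267.0) / 1000
P = 21.149 MW


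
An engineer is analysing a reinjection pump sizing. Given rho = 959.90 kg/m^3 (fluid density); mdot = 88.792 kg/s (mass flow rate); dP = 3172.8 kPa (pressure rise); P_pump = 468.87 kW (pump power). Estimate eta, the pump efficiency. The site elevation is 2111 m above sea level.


eta = mdot * dP / (rho * P_pump)
eta = 88.792 * 3172.8 / (959.90 * 468.87)
eta = 0.62595


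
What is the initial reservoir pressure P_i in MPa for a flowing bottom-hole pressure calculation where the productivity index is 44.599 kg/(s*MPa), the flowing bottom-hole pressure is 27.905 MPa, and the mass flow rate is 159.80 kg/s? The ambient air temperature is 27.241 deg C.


P_i = P_wf + mdot / PI
P_i = 27.905 + 159.80 / 44.599
P_i = 31.488 MPa


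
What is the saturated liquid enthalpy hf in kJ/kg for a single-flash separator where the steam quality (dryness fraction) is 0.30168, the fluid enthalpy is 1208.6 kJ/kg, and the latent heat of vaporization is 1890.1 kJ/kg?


hf = h - x * hfg
hf = 1208.6 - 0.30168 * 1890.1
hf = 638.39 kJ/kg


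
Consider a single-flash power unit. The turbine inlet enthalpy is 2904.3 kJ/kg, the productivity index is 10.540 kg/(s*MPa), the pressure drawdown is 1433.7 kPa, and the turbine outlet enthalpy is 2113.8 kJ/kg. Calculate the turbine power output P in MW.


Step 1: mdot = PI * dP / 1000 = 10.54 * 1433.7 / 1000 = 15.11120 kg/s
Step 2: P = mdot*(h_in - h_out)/1000 = 15.11120*(2904.3 - 2113.8)/1000 = 11.945 MW
P = 11.945 MW


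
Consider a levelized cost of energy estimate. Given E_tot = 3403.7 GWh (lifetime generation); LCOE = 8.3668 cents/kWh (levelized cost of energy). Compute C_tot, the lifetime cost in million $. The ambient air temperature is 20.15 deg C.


C_tot = LCOE / 100 * E_tot
C_tot = 8.3668 / 100 * 3403.7
C_tot = 284.78 million $


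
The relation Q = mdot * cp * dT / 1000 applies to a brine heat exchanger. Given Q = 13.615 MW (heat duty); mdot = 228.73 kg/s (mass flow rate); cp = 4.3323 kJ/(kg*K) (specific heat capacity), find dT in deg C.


dT = Q * 1000 / (mdot * cp)
dT = 13.615 * 1000 / (228.73 * 4.3323)
dT = 13.73966 K
Convert (temperature difference, 1 K = 1 deg C): 13.73966 K = 13.73966 deg C
dT = 13.740 deg C


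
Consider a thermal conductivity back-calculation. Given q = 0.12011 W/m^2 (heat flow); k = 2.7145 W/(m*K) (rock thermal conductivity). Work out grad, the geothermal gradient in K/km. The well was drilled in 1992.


grad = q / k * 1000
grad = 0.12011 / 2.7145 * 1000
grad = 44.24756 deg C/km
Convert: 44.24756 deg C/km * 1.0 = 44.248 K/km
grad = 44.248 K/km


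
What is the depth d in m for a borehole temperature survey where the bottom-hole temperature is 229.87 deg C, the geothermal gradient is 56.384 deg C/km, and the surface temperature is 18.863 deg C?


d = (T_d - T_surf) / grad * 1000
d = (229.87 - 18.863) / 56.384 * 1000
d = 3742.3 m


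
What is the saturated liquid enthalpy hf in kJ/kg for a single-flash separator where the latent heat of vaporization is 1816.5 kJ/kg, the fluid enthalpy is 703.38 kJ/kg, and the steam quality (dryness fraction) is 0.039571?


hf = h - x * hfg
hf = 703.38 - 0.039571 * 1816.5
hf = 631.50 kJ/kg


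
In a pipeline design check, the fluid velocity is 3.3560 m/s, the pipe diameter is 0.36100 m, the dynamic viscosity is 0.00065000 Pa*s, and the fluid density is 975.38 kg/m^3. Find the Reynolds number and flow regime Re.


Step 1: Re = rho*vel*D/mu = 975.38*3.356*0.361/0.00065 = 1.8180e+06
Step 2: Re = 1.8180e+06 > 4000, so flow is turbulent.
Re = 1.8180e+06 (turbulent)


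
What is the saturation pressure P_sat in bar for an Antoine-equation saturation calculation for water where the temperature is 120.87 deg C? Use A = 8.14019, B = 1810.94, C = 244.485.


P_sat = 10^(A - B/(C + T)) / 760 * 0.101325
P_sat = 10^(8.14019 - 1810.94/(244.485 + 120.87)) / 760 * 0.101325
P_sat = 0.2034391 MPa
Convert: 0.2034391 MPa * 10.0 = 2.0344 bar
P_sat = 2.0344 bar


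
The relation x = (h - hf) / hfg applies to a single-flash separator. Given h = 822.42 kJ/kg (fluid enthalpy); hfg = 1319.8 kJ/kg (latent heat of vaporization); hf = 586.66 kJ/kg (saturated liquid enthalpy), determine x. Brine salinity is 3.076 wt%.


x = (h - hf) / hfg
x = (822.42 - 586.66) / 1319.8
x = 0.17863


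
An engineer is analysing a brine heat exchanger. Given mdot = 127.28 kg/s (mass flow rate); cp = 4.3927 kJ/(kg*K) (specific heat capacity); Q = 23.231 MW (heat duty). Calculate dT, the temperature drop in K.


dT = Q * 1000 / (mdot * cp)
dT = 23.231 * 1000 / (127.28 * 4.3927)
dT = 41.550 K


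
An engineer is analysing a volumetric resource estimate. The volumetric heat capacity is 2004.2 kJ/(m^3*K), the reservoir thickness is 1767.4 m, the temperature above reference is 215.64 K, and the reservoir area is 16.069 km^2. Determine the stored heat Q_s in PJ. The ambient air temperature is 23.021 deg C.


Step 1: Vr = A*1e6*hr = 16.069*1e6*1767.4 = 2.840035e+10 m^3
Step 2: Q_s = Vr*rhoc*dT/1e12 = 2.840035e+10*2004.2*215.64/1e12 = 12274 PJ
Q_s = 12274 PJ


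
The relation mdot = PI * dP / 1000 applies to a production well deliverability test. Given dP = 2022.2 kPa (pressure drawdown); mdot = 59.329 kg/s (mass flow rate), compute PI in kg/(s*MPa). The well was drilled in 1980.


PI = mdot * 1000 / dP
PI = 59.329 * 1000 / 2022.2
PI = 29.339 kg/(s*MPa)


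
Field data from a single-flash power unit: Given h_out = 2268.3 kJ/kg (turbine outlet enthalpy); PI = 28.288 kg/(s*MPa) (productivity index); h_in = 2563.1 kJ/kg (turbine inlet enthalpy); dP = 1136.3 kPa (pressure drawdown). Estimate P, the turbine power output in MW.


Step 1: mdot = PI * dP / 1000 = 28.288 * 1136.3 / 1000 = 32.14365 kg/s
Step 2: P = mdot*(h_in - h_out)/1000 = 32.14365*(2563.1 - 2268.3)/1000 = 9.4759 MW
P = 9.4759 MW


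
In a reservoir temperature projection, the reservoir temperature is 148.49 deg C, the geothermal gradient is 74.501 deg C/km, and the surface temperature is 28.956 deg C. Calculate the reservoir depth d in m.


d = (T_res - T_surf) / grad * 1000
d = (148.49 - 28.956) / 74.501 * 1000
d = 1604.5 m


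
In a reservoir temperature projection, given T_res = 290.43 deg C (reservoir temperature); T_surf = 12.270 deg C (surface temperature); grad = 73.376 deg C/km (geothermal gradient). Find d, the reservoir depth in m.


d = (T_res - T_surf) / grad * 1000
d = (290.43 - 12.270) / 73.376 * 1000
d = 3790.9 m


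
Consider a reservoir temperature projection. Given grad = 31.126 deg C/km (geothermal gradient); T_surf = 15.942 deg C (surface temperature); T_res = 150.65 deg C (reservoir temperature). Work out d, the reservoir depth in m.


d = (T_res - T_surf) / grad * 1000
d = (150.65 - 15.942) / 31.126 * 1000
d = 4327.8 m


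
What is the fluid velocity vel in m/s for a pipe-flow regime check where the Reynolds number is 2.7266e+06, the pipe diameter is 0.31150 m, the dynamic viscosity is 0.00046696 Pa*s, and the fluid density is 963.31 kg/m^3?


vel = Re * mu / (rho * D)
vel = 2.7266e+06 * 0.00046696 / (963.31 * 0.31150)
vel = 4.2430 m/s


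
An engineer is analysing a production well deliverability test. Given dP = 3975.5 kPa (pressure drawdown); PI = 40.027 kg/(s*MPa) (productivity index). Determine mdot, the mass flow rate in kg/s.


mdot = PI * dP / 1000
mdot = 40.027 * 3975.5 / 1000
mdot = 159.13 kg/s


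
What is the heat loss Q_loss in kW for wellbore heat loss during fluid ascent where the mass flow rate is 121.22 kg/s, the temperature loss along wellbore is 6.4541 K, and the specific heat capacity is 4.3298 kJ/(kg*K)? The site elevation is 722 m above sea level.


Q_loss = mdot * cp * dT
Q_loss = 121.22 * 4.3298 * 6.4541
Q_loss = 3387.5 kW


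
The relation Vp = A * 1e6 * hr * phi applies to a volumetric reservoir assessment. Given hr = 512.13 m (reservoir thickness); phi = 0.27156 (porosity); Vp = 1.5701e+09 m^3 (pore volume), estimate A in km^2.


A = Vp / (1e6 * hr * phi)
A = 1.5701e+09 / (1e6 * 512.13 * 0.27156)
A = 11.290 km^2


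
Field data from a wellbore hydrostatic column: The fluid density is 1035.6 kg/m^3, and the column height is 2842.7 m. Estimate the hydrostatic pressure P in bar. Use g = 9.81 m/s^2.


P = rho * g * h / 1e6
P = 1035.6 * 9.81 * 2842.7 / 1e6
P = 28.87966 MPa
Convert: 28.87966 MPa * 10.0 = 288.80 bar
P = 288.80 bar


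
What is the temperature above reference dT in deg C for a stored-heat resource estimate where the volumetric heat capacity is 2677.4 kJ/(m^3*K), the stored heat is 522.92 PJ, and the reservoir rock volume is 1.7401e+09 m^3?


dT = Q_s * 1e12 / (Vr * rhoc)
dT = 522.92 * 1e12 / (1.7401e+09 * 2677.4)
dT = 112.2400 K
Convert (temperature difference, 1 K = 1 deg C): 112.2400 K = 112.2400 deg C
dT = 112.24 deg C


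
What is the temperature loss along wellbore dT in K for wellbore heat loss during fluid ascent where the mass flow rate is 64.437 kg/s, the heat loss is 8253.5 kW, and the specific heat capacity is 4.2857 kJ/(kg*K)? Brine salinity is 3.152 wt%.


dT = Q_loss / (mdot * cp)
dT = 8253.5 / (64.437 * 4.2857)
dT = 29.887 K


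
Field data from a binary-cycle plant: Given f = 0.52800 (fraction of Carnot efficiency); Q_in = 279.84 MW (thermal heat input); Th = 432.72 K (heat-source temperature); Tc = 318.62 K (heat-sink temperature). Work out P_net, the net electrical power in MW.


Step 1: eta = (1 - Tc/Th)*f = (1 - 318.62/432.72)*0.528 = 0.1392235
Step 2: P_net = eta * Q_in = 0.1392235 * 279.84 = 38.960 MW
P_net = 38.960 MW


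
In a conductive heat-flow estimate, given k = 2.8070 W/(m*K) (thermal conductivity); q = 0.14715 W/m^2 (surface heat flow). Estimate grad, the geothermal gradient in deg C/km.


grad = q * 1000 / k
grad = 0.14715 * 1000 / 2.8070
grad = 52.423 deg C/km


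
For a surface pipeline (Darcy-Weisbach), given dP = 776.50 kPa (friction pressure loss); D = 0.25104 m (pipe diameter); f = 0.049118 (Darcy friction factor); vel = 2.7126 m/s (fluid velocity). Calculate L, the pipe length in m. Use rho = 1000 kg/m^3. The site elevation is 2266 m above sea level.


L = dP*1000*D / (f*rho*vel^2/2)
L = 776.50*1000*0.25104 / (0.049118*1000*2.7126^2/2)
L = 1078.7 m


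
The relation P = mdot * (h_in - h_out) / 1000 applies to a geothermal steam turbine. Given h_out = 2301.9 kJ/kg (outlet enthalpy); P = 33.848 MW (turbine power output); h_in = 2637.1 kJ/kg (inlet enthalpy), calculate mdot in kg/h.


mdot = P * 1000 / (h_in - h_out)
mdot = 33.848 * 1000 / (2637.1 - 2301.9)
mdot = 100.9785 kg/s
Convert: 100.9785 kg/s * 3600.0 = 3.6352e+05 kg/h
mdot = 3.6352e+05 kg/h


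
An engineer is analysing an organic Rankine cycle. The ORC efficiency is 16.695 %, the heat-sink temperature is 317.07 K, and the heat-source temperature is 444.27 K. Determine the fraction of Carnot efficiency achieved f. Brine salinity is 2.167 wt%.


f = (eta_orc/100) / (1 - Tc/Th)
f = (16.695/100) / (1 - 317.07/444.27)
f = 0.58310


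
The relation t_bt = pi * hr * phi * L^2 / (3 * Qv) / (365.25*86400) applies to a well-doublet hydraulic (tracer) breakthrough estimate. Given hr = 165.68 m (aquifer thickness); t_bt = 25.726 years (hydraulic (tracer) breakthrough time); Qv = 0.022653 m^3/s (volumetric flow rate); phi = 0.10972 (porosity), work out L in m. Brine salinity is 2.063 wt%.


L = sqrt(t_bt*365.25*86400*3*Qv / (pi*hr*phi))
L = sqrt(25.726*365.25*86400*3*0.022653 / (pi*165.68*0.10972))
L = 982.90 m


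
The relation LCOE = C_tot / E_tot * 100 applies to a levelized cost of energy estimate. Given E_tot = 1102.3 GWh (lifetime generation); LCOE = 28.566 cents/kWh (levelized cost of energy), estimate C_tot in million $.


C_tot = LCOE / 100 * E_tot
C_tot = 28.566 / 100 * 1102.3
C_tot = 314.88 million $


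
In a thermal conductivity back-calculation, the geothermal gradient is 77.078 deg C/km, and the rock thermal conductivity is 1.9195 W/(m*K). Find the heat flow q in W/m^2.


q = k * grad / 1000
q = 1.9195 * 77.078 / 1000
q = 0.14795 W/m^2


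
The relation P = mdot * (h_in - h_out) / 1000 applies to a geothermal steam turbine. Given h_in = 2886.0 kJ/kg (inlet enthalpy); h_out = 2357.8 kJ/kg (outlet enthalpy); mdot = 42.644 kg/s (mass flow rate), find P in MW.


P = mdot * (h_in - h_out) / 1000
P = 42.644 * (2886.0 - 2357.8) / 1000
P = 22.525 MW


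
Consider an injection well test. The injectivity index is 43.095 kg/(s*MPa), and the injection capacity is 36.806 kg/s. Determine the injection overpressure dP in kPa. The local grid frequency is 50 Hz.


dP = mdot * 1000 / II
dP = 36.806 * 1000 / 43.095
dP = 854.07 kPa


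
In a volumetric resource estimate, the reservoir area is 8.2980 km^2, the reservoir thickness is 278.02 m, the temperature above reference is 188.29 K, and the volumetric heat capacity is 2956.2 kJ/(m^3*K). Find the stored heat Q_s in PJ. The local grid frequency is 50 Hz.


Step 1: Vr = A*1e6*hr = 8.298*1e6*278.02 = 2.307010e+09 m^3
Step 2: Q_s = Vr*rhoc*dT/1e12 = 2.307010e+09*2956.2*188.29/1e12 = 1284.1 PJ
Q_s = 1284.1 PJ


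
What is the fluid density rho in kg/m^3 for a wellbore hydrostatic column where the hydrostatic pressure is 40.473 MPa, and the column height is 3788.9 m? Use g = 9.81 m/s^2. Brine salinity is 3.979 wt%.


rho = P * 1e6 / (g * h)
rho = 40.473 * 1e6 / (9.81 * 3788.9)
rho = 1088.9 kg/m^3


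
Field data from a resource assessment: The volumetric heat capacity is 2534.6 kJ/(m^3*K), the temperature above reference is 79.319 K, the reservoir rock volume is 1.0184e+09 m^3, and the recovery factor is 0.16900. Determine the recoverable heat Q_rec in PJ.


Step 1: Q_s = Vr*rhoc*dT/1e12 = 1.0184e+09*2534.6*79.319/1e12 = 204.7411 PJ
Step 2: Q_rec = Q_s * RF = 204.7411 * 0.169 = 34.601 PJ
Q_rec = 34.601 PJ


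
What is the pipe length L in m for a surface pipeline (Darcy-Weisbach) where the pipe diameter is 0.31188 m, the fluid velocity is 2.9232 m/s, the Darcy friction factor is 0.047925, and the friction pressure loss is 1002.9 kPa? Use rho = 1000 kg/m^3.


L = dP*1000*D / (f*rho*vel^2/2)
L = 1002.9*1000*0.31188 / (0.047925*1000*2.9232^2/2)
L = 1527.6 m


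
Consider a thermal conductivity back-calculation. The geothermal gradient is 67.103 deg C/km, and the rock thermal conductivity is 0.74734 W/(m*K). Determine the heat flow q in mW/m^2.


q = k * grad / 1000
q = 0.74734 * 67.103 / 1000
q = 0.05014876 W/m^2
Convert: 0.05014876 W/m^2 * 1000.0 = 50.149 mW/m^2
q = 50.149 mW/m^2


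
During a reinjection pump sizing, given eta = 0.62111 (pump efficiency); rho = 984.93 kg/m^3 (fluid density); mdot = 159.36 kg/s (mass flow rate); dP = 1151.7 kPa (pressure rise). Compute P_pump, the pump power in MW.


P_pump = mdot * dP / (rho * eta)
P_pump = 159.36 * 1151.7 / (984.93 * 0.62111)
P_pump = 300.0163 kW
Convert: 300.0163 kW * 0.001 = 0.30002 MW
P_pump = 0.30002 MW


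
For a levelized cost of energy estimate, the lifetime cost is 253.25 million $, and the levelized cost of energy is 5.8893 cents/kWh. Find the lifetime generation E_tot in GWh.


E_tot = C_tot / LCOE * 100
E_tot = 253.25 / 5.8893 * 100
E_tot = 4300.2 GWh


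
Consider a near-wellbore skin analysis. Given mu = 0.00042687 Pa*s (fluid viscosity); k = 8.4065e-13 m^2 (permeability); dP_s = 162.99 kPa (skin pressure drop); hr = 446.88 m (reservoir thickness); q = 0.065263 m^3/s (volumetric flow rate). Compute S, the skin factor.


S = dP_s * 1000 * 2*pi*k*hr / (q*mu)
S = 162.99 * 1000 * 2*pi*8.4065e-13*446.88 / (0.065263*0.00042687)
S = 13.810


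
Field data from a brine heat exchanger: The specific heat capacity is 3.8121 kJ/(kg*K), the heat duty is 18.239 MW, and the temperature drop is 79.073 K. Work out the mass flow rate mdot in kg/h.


mdot = Q * 1000 / (cp * dT)
mdot = 18.239 * 1000 / (3.8121 * 79.073)
mdot = 60.50740 kg/s
Convert: 60.50740 kg/s * 3600.0 = 2.1783e+05 kg/h
mdot = 2.1783e+05 kg/h


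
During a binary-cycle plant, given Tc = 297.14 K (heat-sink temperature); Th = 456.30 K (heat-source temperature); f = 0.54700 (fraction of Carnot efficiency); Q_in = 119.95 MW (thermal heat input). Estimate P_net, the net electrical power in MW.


Step 1: eta = (1 - Tc/Th)*f = (1 - 297.14/456.3)*0.547 = 0.1907967
Step 2: P_net = eta * Q_in = 0.1907967 * 119.95 = 22.886 MW
P_net = 22.886 MW


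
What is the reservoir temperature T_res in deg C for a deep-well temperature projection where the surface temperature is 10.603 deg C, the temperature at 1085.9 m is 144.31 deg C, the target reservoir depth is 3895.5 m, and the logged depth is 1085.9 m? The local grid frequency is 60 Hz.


Step 1: grad = (T_d1 - T_surf)/d1 * 1000 = (144.31 - 10.603)/1085.9 * 1000 = 123.1301 deg C/km
Step 2: T_res = T_surf + grad*d2/1000 = 10.603 + 123.1301*3895.5/1000 = 490.26 deg C
T_res = 490.26 deg C


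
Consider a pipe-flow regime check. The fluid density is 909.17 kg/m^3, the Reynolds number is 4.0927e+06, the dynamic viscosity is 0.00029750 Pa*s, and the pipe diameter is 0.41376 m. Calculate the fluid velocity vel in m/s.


vel = Re * mu / (rho * D)
vel = 4.0927e+06 * 0.00029750 / (909.17 * 0.41376)
vel = 3.2367 m/s


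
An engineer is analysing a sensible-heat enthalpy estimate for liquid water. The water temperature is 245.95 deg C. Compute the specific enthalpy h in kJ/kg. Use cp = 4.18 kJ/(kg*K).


h = cp * T
h = 4.18 * 245.95
h = 1028.1 kJ/kg


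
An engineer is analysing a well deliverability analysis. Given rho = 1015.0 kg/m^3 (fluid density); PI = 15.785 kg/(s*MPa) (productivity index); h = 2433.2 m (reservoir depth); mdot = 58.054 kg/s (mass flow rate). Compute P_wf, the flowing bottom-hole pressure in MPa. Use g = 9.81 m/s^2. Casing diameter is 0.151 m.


Step 1: P_i = rho*g*h/1e6 = 1015.0*9.81*2433.2/1e6 = 24.22774 MPa
Step 2: P_wf = P_i - mdot/PI = 24.22774 - 58.054/15.785 = 20.550 MPa
P_wf = 20.550 MPa


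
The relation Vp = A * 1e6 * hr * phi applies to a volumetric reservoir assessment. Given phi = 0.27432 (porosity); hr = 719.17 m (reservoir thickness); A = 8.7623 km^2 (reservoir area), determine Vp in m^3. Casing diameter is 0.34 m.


Vp = A * 1e6 * hr * phi
Vp = 8.7623 * 1e6 * 719.17 * 0.27432
Vp = 1.7287e+09 m^3


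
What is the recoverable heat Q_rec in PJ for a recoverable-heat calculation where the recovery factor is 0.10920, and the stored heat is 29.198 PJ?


Q_rec = Q_s * RF
Q_rec = 29.198 * 0.10920
Q_rec = 3.1884 PJ


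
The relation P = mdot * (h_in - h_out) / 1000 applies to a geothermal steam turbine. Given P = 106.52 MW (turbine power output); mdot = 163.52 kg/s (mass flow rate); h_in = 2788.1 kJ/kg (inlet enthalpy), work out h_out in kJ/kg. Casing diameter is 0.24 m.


h_out = h_in - P * 1000 / mdot
h_out = 2788.1 - 106.52 * 1000 / 163.52
h_out = 2136.7 kJ/kg


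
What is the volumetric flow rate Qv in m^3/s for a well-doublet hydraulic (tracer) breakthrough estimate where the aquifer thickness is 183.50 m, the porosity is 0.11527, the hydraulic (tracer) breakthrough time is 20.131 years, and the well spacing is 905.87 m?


Qv = pi*hr*phi*L^2 / (3*t_bt*365.25*86400)
Qv = pi*183.50*0.11527*905.87^2 / (3*20.131*365.25*86400)
Qv = 0.028612 m^3/s


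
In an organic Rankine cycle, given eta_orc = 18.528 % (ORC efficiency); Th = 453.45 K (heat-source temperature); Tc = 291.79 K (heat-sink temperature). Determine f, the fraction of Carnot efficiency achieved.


f = (eta_orc/100) / (1 - Tc/Th)
f = (18.528/100) / (1 - 291.79/453.45)
f = 0.51970


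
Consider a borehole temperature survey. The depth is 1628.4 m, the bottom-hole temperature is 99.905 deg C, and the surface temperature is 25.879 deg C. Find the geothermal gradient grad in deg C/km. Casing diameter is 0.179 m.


grad = (T_d - T_surf) / d * 1000
grad = (99.905 - 25.879) / 1628.4 * 1000
grad = 45.459 deg C/km


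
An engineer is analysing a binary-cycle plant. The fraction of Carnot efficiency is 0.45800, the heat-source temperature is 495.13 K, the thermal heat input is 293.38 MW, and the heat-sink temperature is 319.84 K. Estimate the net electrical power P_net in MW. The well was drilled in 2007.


Step 1: eta = (1 - Tc/Th)*f = (1 - 319.84/495.13)*0.458 = 0.1621449
Step 2: P_net = eta * Q_in = 0.1621449 * 293.38 = 47.570 MW
P_net = 47.570 MW


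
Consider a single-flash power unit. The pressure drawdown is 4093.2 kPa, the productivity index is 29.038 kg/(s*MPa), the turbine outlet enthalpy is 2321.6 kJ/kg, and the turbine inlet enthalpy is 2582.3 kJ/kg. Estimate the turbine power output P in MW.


Step 1: mdot = PI * dP / 1000 = 29.038 * 4093.2 / 1000 = 118.8583 kg/s
Step 2: P = mdot*(h_in - h_out)/1000 = 118.8583*(2582.3 - 2321.6)/1000 = 30.986 MW
P = 30.986 MW


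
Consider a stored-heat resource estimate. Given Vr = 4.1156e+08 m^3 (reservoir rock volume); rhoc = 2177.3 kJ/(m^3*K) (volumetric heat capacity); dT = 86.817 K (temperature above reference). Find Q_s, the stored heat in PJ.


Q_s = Vr * rhoc * dT / 1e12
Q_s = 4.1156e+08 * 2177.3 * 86.817 / 1e12
Q_s = 77.796 PJ


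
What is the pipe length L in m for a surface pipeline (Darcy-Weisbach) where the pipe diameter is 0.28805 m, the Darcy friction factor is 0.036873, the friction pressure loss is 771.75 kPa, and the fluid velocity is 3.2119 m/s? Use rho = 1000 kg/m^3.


L = dP*1000*D / (f*rho*vel^2/2)
L = 771.75*1000*0.28805 / (0.036873*1000*3.2119^2/2)
L = 1168.8 m


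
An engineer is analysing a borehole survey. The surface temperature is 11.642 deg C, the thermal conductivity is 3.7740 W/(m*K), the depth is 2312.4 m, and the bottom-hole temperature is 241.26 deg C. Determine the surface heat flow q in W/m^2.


Step 1: grad = (T_d - T_surf)/d * 1000 = (241.26 - 11.642)/2312.4 * 1000 = 99.29856 deg C/km
Step 2: q = k * grad / 1000 = 3.774 * 99.29856 / 1000 = 0.37475 W/m^2
q = 0.37475 W/m^2


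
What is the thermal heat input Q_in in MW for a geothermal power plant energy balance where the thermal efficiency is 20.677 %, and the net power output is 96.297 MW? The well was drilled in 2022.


Q_in = W_net / (eta / 100)
Q_in = 96.297 / (20.677 / 100)
Q_in = 465.72 MW


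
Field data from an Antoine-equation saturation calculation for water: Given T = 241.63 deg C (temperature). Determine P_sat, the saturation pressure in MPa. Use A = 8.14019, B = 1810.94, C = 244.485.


P_sat = 10^(A - B/(C + T)) / 760 * 0.101325
P_sat = 10^(8.14019 - 1810.94/(244.485 + 241.63)) / 760 * 0.101325
P_sat = 3.4655 MPa


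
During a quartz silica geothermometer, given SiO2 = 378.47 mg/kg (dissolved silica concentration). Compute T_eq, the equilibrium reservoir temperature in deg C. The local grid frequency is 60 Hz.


T_eq = 1309 / (5.19 - log10(SiO2)) - 273.15
T_eq = 1309 / (5.19 - log10(378.47)) - 273.15
T_eq = 228.00 deg C


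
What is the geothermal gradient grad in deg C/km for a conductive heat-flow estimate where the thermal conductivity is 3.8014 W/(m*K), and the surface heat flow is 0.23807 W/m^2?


grad = q * 1000 / k
grad = 0.23807 * 1000 / 3.8014
grad = 62.627 deg C/km


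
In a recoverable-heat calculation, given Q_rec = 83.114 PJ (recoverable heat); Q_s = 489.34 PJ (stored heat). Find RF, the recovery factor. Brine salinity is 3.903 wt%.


RF = Q_rec / Q_s
RF = 83.114 / 489.34
RF = 0.16985


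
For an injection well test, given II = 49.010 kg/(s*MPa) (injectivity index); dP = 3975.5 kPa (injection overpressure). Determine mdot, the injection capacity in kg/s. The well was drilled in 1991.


mdot = II * dP / 1000
mdot = 49.010 * 3975.5 / 1000
mdot = 194.84 kg/s


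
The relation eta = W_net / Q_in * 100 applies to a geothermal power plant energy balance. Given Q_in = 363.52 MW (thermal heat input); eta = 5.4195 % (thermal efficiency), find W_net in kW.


W_net = eta / 100 * Q_in
W_net = 5.4195 / 100 * 363.52
W_net = 19.70097 MW
Convert: 19.70097 MW * 1000.0 = 19701 kW
W_net = 19701 kW


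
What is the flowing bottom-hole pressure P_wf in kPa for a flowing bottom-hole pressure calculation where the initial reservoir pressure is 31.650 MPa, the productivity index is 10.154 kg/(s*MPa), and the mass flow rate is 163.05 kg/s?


P_wf = P_i - mdot / PI
P_wf = 31.650 - 163.05 / 10.154
P_wf = 15.59229 MPa
Convert: 15.59229 MPa * 1000.0 = 15592 kPa
P_wf = 15592 kPa


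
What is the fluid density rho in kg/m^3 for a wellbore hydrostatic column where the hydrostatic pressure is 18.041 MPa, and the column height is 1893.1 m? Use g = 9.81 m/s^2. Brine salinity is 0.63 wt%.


rho = P * 1e6 / (g * h)
rho = 18.041 * 1e6 / (9.81 * 1893.1)
rho = 971.44 kg/m^3


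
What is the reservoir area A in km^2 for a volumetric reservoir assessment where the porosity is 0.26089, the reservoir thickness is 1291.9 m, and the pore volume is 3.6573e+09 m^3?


A = Vp / (1e6 * hr * phi)
A = 3.6573e+09 / (1e6 * 1291.9 * 0.26089)
A = 10.851 km^2


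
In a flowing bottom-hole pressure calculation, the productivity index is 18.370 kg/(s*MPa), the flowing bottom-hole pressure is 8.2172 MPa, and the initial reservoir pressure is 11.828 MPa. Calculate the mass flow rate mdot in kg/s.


mdot = (P_i - P_wf) * PI
mdot = (11.828 - 8.2172) * 18.370
mdot = 66.330 kg/s


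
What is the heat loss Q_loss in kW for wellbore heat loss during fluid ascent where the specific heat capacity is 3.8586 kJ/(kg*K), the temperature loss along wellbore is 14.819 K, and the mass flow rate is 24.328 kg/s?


Q_loss = mdot * cp * dT
Q_loss = 24.328 * 3.8586 * 14.819
Q_loss = 1391.1 kW


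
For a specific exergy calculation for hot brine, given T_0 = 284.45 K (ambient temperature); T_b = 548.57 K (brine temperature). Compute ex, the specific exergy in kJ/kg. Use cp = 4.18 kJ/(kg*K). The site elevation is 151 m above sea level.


ex = cp * ((T_b - T_0) - T_0 * ln(T_b/T_0))
ex = 4.18 * ((548.57 - 284.45) - 284.45 * ln(548.57/284.45))
ex = 323.14 kJ/kg


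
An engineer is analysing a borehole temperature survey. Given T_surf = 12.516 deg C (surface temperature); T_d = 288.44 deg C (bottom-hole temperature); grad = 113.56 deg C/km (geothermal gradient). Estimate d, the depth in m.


d = (T_d - T_surf) / grad * 1000
d = (288.44 - 12.516) / 113.56 * 1000
d = 2429.8 m


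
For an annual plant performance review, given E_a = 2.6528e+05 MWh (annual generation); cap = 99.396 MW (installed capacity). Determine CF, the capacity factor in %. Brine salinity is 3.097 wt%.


CF = E_a / (cap * 8760) * 100
CF = 2.6528e+05 / (99.396 * 8760) * 100
CF = 30.467 %


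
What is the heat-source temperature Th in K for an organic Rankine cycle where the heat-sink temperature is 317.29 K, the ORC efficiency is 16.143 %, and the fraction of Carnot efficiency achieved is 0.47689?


Th = Tc / (1 - (eta_orc/100)/f)
Th = 317.29 / (1 - (16.143/100)/0.47689)
Th = 479.66 K


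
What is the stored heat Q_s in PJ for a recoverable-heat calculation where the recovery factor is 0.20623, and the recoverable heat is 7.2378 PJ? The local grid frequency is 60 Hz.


Q_s = Q_rec / RF
Q_s = 7.2378 / 0.20623
Q_s = 35.096 PJ


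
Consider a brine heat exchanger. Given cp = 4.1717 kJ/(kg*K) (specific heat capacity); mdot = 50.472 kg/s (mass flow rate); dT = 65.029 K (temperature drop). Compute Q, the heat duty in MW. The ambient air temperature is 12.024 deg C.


Q = mdot * cp * dT / 1000
Q = 50.472 * 4.1717 * 65.029 / 1000
Q = 13.692 MW


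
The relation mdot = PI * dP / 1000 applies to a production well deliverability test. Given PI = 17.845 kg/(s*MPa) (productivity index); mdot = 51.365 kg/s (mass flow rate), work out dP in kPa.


dP = mdot * 1000 / PI
dP = 51.365 * 1000 / 17.845
dP = 2878.4 kPa


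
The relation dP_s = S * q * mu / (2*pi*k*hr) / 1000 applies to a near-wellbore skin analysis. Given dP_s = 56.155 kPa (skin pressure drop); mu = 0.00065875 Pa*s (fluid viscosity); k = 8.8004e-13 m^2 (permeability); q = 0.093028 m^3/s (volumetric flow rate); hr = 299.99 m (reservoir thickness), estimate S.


S = dP_s * 1000 * 2*pi*k*hr / (q*mu)
S = 56.155 * 1000 * 2*pi*8.8004e-13*299.99 / (0.093028*0.00065875)
S = 1.5200


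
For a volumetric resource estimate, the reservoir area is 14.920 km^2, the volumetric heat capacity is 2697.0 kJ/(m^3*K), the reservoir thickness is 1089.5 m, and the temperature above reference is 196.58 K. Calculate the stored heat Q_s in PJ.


Step 1: Vr = A*1e6*hr = 14.92*1e6*1089.5 = 1.625534e+10 m^3
Step 2: Q_s = Vr*rhoc*dT/1e12 = 1.625534e+10*2697.0*196.58/1e12 = 8618.2 PJ
Q_s = 8618.2 PJ


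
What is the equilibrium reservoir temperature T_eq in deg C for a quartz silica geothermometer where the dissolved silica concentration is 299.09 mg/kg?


T_eq = 1309 / (5.19 - log10(SiO2)) - 273.15
T_eq = 1309 / (5.19 - log10(299.09)) - 273.15
T_eq = 209.13 deg C


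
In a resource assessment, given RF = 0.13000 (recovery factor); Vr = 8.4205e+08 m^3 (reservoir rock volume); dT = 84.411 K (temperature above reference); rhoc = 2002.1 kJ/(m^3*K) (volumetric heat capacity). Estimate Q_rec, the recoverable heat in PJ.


Step 1: Q_s = Vr*rhoc*dT/1e12 = 8.4205e+08*2002.1*84.411/1e12 = 142.3058 PJ
Step 2: Q_rec = Q_s * RF = 142.3058 * 0.13 = 18.500 PJ
Q_rec = 18.500 PJ


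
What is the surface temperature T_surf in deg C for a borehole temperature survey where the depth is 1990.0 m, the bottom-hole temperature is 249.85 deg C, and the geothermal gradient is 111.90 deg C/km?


T_surf = T_d - grad * d / 1000
T_surf = 249.85 - 111.90 * 1990.0 / 1000
T_surf = 27.169 deg C


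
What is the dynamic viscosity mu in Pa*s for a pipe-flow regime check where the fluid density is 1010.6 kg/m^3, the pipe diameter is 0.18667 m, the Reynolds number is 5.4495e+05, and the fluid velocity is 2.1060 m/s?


mu = rho * vel * D / Re
mu = 1010.6 * 2.1060 * 0.18667 / 5.4495e+05
mu = 0.00072905 Pa*s


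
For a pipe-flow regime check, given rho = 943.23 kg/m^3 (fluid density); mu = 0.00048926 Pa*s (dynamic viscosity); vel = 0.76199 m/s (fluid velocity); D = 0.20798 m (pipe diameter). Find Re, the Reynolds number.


Re = rho * vel * D / mu
Re = 943.23 * 0.76199 * 0.20798 / 0.00048926
Re = 3.0553e+05


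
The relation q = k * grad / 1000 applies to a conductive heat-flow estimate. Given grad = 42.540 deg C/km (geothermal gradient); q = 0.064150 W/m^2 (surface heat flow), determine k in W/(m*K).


k = q * 1000 / grad
k = 0.064150 * 1000 / 42.540
k = 1.5080 W/(m*K)


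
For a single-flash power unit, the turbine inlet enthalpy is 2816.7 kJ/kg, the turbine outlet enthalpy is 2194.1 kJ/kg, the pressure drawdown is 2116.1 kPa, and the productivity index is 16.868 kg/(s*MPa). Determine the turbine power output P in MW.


Step 1: mdot = PI * dP / 1000 = 16.868 * 2116.1 / 1000 = 35.69437 kg/s
Step 2: P = mdot*(h_in - h_out)/1000 = 35.69437*(2816.7 - 2194.1)/1000 = 22.223 MW
P = 22.223 MW


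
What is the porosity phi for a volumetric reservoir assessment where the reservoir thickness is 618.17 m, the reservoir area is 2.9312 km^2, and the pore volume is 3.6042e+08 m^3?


phi = Vp / (A * 1e6 * hr)
phi = 3.6042e+08 / (2.9312 * 1e6 * 618.17)
phi = 0.19891


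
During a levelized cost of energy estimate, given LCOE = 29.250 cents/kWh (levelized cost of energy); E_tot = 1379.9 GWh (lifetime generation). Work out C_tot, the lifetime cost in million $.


C_tot = LCOE / 100 * E_tot
C_tot = 29.250 / 100 * 1379.9
C_tot = 403.62 million $


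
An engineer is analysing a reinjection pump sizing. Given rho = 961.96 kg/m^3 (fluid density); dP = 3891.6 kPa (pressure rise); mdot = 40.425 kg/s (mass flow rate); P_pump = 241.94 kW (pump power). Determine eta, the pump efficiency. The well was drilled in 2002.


eta = mdot * dP / (rho * P_pump)
eta = 40.425 * 3891.6 / (961.96 * 241.94)
eta = 0.67595


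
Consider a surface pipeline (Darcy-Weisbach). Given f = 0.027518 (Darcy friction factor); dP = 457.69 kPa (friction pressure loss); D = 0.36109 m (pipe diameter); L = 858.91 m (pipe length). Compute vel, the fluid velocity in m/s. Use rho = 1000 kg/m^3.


vel = sqrt(dP*1000*2*D / (f*L*rho))
vel = sqrt(457.69*1000*2*0.36109 / (0.027518*858.91*1000))
vel = 3.7396 m/s


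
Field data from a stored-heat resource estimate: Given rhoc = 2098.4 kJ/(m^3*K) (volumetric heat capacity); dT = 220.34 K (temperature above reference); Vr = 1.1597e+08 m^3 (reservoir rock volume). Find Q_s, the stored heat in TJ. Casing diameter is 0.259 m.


Q_s = Vr * rhoc * dT / 1e12
Q_s = 1.1597e+08 * 2098.4 * 220.34 / 1e12
Q_s = 53.62006 PJ
Convert: 53.62006 PJ * 1000.0 = 53620 TJ
Q_s = 53620 TJ


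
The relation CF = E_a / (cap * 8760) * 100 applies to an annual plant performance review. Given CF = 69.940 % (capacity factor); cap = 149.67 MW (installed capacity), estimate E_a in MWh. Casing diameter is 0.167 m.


E_a = CF / 100 * cap * 8760
E_a = 69.940 / 100 * 149.67 * 8760
E_a = 9.1699e+05 MWh


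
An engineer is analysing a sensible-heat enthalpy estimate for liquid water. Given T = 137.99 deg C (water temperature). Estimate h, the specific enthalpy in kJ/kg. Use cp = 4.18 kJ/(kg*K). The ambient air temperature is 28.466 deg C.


h = cp * T
h = 4.18 * 137.99
h = 576.80 kJ/kg


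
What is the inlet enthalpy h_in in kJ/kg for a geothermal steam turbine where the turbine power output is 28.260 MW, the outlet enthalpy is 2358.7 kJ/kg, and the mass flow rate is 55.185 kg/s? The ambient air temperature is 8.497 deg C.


h_in = h_out + P * 1000 / mdot
h_in = 2358.7 + 28.260 * 1000 / 55.185
h_in = 2870.8 kJ/kg


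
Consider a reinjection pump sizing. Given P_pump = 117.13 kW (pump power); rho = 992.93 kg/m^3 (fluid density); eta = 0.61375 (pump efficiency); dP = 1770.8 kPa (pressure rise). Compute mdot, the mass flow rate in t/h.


mdot = P_pump * rho * eta / dP
mdot = 117.13 * 992.93 * 0.61375 / 1770.8
mdot = 40.30963 kg/s
Convert: 40.30963 kg/s * 3.6 = 145.11 t/h
mdot = 145.11 t/h


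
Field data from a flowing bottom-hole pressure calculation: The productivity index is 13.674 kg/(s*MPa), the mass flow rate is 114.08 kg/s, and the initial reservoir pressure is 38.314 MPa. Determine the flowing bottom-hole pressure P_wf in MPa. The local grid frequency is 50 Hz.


P_wf = P_i - mdot / PI
P_wf = 38.314 - 114.08 / 13.674
P_wf = 29.971 MPa


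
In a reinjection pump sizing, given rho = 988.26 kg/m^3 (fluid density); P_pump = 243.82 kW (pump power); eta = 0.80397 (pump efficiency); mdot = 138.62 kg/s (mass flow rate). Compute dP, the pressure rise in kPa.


dP = P_pump * rho * eta / mdot
dP = 243.82 * 988.26 * 0.80397 / 138.62
dP = 1397.5 kPa


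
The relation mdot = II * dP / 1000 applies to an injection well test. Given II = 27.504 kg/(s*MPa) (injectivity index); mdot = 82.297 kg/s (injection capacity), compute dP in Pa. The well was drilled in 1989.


dP = mdot * 1000 / II
dP = 82.297 * 1000 / 27.504
dP = 2992.183 kPa
Convert: 2992.183 kPa * 1000.0 = 2.9922e+06 Pa
dP = 2.9922e+06 Pa


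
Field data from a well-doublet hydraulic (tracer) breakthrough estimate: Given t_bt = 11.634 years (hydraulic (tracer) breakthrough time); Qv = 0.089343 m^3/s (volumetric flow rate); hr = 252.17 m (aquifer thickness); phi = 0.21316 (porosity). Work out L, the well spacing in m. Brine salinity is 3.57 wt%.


L = sqrt(t_bt*365.25*86400*3*Qv / (pi*hr*phi))
L = sqrt(11.634*365.25*86400*3*0.089343 / (pi*252.17*0.21316))
L = 763.37 m


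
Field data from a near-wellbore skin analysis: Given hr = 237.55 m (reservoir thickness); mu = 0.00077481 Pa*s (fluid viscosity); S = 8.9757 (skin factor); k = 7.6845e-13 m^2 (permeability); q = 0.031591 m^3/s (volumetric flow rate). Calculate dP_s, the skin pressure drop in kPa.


dP_s = S * q * mu / (2*pi*k*hr) / 1000
dP_s = 8.9757 * 0.031591 * 0.00077481 / (2*pi*7.6845e-13*237.55) / 1000
dP_s = 191.55 kPa
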